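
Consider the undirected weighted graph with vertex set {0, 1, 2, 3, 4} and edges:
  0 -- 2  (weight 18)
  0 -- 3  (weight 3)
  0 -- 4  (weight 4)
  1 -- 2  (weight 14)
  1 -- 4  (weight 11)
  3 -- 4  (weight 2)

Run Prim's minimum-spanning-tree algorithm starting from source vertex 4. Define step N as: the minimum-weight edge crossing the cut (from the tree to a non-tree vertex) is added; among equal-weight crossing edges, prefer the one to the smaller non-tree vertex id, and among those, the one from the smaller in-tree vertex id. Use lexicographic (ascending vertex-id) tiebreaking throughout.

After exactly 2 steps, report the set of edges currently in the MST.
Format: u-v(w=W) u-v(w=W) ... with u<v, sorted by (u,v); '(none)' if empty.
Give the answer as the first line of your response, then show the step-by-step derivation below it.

0-3(w=3) 3-4(w=2)

step 1: add edge 3-4 (w=2); MST = {3-4(w=2)}
step 2: add edge 0-3 (w=3); MST = {0-3(w=3) 3-4(w=2)}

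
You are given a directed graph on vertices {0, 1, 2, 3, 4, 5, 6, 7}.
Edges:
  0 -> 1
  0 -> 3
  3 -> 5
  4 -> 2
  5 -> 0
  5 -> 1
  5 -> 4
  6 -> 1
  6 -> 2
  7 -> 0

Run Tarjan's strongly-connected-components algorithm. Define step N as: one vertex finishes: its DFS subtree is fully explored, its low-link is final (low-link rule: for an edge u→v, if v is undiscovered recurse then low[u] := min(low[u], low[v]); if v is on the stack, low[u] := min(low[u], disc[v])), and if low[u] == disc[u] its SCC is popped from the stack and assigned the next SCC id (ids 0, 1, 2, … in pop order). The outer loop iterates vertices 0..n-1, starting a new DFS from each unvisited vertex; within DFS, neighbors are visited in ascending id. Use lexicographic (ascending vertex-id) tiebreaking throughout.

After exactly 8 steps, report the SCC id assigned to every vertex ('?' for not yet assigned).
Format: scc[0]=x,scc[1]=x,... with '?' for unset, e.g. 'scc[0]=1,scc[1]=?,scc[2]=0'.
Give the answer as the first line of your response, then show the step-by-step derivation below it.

scc[0]=3,scc[1]=0,scc[2]=1,scc[3]=3,scc[4]=2,scc[5]=3,scc[6]=4,scc[7]=5

step 1: low=(low[0]=0,low[1]=1,low[2]=?,low[3]=?,low[4]=?,low[5]=?,low[6]=?,low[7]=?); scc=(scc[0]=?,scc[1]=0,scc[2]=?,scc[3]=?,scc[4]=?,scc[5]=?,scc[6]=?,scc[7]=?)
step 2: low=(low[0]=0,low[1]=1,low[2]=5,low[3]=2,low[4]=4,low[5]=0,low[6]=?,low[7]=?); scc=(scc[0]=?,scc[1]=0,scc[2]=1,scc[3]=?,scc[4]=?,scc[5]=?,scc[6]=?,scc[7]=?)
step 3: low=(low[0]=0,low[1]=1,low[2]=5,low[3]=2,low[4]=4,low[5]=0,low[6]=?,low[7]=?); scc=(scc[0]=?,scc[1]=0,scc[2]=1,scc[3]=?,scc[4]=2,scc[5]=?,scc[6]=?,scc[7]=?)
step 4: low=(low[0]=0,low[1]=1,low[2]=5,low[3]=2,low[4]=4,low[5]=0,low[6]=?,low[7]=?); scc=(scc[0]=?,scc[1]=0,scc[2]=1,scc[3]=?,scc[4]=2,scc[5]=?,scc[6]=?,scc[7]=?)
step 5: low=(low[0]=0,low[1]=1,low[2]=5,low[3]=0,low[4]=4,low[5]=0,low[6]=?,low[7]=?); scc=(scc[0]=?,scc[1]=0,scc[2]=1,scc[3]=?,scc[4]=2,scc[5]=?,scc[6]=?,scc[7]=?)
step 6: low=(low[0]=0,low[1]=1,low[2]=5,low[3]=0,low[4]=4,low[5]=0,low[6]=?,low[7]=?); scc=(scc[0]=3,scc[1]=0,scc[2]=1,scc[3]=3,scc[4]=2,scc[5]=3,scc[6]=?,scc[7]=?)
step 7: low=(low[0]=0,low[1]=1,low[2]=5,low[3]=0,low[4]=4,low[5]=0,low[6]=6,low[7]=?); scc=(scc[0]=3,scc[1]=0,scc[2]=1,scc[3]=3,scc[4]=2,scc[5]=3,scc[6]=4,scc[7]=?)
step 8: low=(low[0]=0,low[1]=1,low[2]=5,low[3]=0,low[4]=4,low[5]=0,low[6]=6,low[7]=7); scc=(scc[0]=3,scc[1]=0,scc[2]=1,scc[3]=3,scc[4]=2,scc[5]=3,scc[6]=4,scc[7]=5)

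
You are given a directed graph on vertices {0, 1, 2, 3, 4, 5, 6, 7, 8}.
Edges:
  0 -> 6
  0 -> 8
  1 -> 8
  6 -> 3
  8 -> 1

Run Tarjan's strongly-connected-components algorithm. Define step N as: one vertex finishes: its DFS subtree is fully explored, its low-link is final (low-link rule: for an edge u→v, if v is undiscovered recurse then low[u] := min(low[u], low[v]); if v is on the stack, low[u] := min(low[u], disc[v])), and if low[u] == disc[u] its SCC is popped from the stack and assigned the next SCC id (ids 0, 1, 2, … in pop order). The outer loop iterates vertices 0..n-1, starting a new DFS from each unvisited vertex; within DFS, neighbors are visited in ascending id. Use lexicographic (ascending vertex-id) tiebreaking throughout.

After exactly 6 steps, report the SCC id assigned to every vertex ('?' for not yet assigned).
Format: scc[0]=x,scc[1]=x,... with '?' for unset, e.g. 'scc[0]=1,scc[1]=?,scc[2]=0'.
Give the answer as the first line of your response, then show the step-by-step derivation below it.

scc[0]=3,scc[1]=2,scc[2]=4,scc[3]=0,scc[4]=?,scc[5]=?,scc[6]=1,scc[7]=?,scc[8]=2

step 1: low=(low[0]=0,low[1]=?,low[2]=?,low[3]=2,low[4]=?,low[5]=?,low[6]=1,low[7]=?,low[8]=?); scc=(scc[0]=?,scc[1]=?,scc[2]=?,scc[3]=0,scc[4]=?,scc[5]=?,scc[6]=?,scc[7]=?,scc[8]=?)
step 2: low=(low[0]=0,low[1]=?,low[2]=?,low[3]=2,low[4]=?,low[5]=?,low[6]=1,low[7]=?,low[8]=?); scc=(scc[0]=?,scc[1]=?,scc[2]=?,scc[3]=0,scc[4]=?,scc[5]=?,scc[6]=1,scc[7]=?,scc[8]=?)
step 3: low=(low[0]=0,low[1]=3,low[2]=?,low[3]=2,low[4]=?,low[5]=?,low[6]=1,low[7]=?,low[8]=3); scc=(scc[0]=?,scc[1]=?,scc[2]=?,scc[3]=0,scc[4]=?,scc[5]=?,scc[6]=1,scc[7]=?,scc[8]=?)
step 4: low=(low[0]=0,low[1]=3,low[2]=?,low[3]=2,low[4]=?,low[5]=?,low[6]=1,low[7]=?,low[8]=3); scc=(scc[0]=?,scc[1]=2,scc[2]=?,scc[3]=0,scc[4]=?,scc[5]=?,scc[6]=1,scc[7]=?,scc[8]=2)
step 5: low=(low[0]=0,low[1]=3,low[2]=?,low[3]=2,low[4]=?,low[5]=?,low[6]=1,low[7]=?,low[8]=3); scc=(scc[0]=3,scc[1]=2,scc[2]=?,scc[3]=0,scc[4]=?,scc[5]=?,scc[6]=1,scc[7]=?,scc[8]=2)
step 6: low=(low[0]=0,low[1]=3,low[2]=5,low[3]=2,low[4]=?,low[5]=?,low[6]=1,low[7]=?,low[8]=3); scc=(scc[0]=3,scc[1]=2,scc[2]=4,scc[3]=0,scc[4]=?,scc[5]=?,scc[6]=1,scc[7]=?,scc[8]=2)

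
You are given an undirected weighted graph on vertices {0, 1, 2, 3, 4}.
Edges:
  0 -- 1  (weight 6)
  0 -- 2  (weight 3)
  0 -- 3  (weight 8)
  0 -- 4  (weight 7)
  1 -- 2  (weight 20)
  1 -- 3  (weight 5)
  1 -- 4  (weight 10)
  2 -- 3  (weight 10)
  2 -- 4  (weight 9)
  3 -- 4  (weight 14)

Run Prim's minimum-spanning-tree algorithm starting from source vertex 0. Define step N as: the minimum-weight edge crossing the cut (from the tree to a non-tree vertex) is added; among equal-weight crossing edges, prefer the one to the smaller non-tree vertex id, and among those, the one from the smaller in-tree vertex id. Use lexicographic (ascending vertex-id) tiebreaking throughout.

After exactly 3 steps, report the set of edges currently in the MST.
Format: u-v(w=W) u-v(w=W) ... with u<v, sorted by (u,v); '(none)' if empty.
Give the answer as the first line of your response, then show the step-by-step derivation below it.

0-1(w=6) 0-2(w=3) 1-3(w=5)

step 1: add edge 0-2 (w=3); MST = {0-2(w=3)}
step 2: add edge 0-1 (w=6); MST = {0-1(w=6) 0-2(w=3)}
step 3: add edge 1-3 (w=5); MST = {0-1(w=6) 0-2(w=3) 1-3(w=5)}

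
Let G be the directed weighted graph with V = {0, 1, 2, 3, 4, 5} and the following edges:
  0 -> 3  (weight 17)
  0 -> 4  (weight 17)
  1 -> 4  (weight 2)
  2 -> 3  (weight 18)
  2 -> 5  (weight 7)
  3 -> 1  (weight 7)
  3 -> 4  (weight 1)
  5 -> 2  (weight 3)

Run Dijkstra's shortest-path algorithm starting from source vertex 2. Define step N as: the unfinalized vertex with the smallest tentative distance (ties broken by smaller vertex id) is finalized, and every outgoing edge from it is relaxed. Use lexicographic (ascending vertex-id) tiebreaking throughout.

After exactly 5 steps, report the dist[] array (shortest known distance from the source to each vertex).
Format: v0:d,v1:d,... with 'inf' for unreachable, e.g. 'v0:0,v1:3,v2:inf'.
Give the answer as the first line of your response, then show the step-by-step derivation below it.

v0:inf,v1:25,v2:0,v3:18,v4:19,v5:7

step 1: dist = v0:inf,v1:inf,v2:0,v3:18,v4:inf,v5:7
step 2: dist = v0:inf,v1:inf,v2:0,v3:18,v4:inf,v5:7
step 3: dist = v0:inf,v1:25,v2:0,v3:18,v4:19,v5:7
step 4: dist = v0:inf,v1:25,v2:0,v3:18,v4:19,v5:7
step 5: dist = v0:inf,v1:25,v2:0,v3:18,v4:19,v5:7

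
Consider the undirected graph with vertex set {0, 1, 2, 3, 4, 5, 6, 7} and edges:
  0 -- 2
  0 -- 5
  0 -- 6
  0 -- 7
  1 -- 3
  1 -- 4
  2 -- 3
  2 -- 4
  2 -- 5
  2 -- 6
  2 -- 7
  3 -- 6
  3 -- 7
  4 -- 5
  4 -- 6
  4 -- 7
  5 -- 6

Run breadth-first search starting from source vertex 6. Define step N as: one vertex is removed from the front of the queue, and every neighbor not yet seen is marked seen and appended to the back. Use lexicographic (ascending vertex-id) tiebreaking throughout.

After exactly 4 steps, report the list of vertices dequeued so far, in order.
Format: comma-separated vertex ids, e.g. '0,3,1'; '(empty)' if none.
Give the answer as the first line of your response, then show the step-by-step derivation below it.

6,0,2,3

step 1: dequeue 6; queue=[0,2,3,4,5]; order=6
step 2: dequeue 0; queue=[2,3,4,5,7]; order=6,0
step 3: dequeue 2; queue=[3,4,5,7]; order=6,0,2
step 4: dequeue 3; queue=[4,5,7,1]; order=6,0,2,3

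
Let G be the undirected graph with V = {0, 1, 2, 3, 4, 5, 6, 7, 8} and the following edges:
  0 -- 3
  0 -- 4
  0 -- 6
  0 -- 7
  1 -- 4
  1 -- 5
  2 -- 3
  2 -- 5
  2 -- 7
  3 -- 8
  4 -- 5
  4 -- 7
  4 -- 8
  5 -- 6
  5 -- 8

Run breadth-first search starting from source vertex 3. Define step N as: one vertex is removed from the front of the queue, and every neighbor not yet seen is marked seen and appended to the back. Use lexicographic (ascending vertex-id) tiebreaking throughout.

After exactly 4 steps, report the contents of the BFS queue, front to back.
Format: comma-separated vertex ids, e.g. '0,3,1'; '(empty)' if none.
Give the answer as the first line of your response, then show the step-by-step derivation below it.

4,6,7,5

step 1: dequeue 3; queue=[0,2,8]; order=3
step 2: dequeue 0; queue=[2,8,4,6,7]; order=3,0
step 3: dequeue 2; queue=[8,4,6,7,5]; order=3,0,2
step 4: dequeue 8; queue=[4,6,7,5]; order=3,0,2,8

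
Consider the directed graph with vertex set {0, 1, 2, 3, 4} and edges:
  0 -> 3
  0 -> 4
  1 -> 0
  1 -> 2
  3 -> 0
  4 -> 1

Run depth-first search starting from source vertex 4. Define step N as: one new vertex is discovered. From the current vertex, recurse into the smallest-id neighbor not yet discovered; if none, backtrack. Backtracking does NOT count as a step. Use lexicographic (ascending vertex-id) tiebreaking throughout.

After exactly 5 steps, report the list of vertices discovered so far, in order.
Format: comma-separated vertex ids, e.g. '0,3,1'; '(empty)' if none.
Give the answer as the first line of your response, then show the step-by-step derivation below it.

4,1,0,3,2

step 1: discover 4; path=4; order=4
step 2: discover 1; path=4>1; order=4,1
step 3: discover 0; path=4>1>0; order=4,1,0
step 4: discover 3; path=4>1>0>3; order=4,1,0,3
step 5: discover 2; path=4>1>2; order=4,1,0,3,2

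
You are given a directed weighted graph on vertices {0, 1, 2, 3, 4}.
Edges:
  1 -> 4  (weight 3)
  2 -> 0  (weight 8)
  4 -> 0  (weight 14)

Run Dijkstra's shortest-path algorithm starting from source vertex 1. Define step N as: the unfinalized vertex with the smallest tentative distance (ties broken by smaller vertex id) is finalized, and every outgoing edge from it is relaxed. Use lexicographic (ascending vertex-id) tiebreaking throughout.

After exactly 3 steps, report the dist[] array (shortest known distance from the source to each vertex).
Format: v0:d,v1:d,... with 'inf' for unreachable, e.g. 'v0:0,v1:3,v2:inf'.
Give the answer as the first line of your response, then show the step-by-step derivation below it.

v0:17,v1:0,v2:inf,v3:inf,v4:3

step 1: dist = v0:inf,v1:0,v2:inf,v3:inf,v4:3
step 2: dist = v0:17,v1:0,v2:inf,v3:inf,v4:3
step 3: dist = v0:17,v1:0,v2:inf,v3:inf,v4:3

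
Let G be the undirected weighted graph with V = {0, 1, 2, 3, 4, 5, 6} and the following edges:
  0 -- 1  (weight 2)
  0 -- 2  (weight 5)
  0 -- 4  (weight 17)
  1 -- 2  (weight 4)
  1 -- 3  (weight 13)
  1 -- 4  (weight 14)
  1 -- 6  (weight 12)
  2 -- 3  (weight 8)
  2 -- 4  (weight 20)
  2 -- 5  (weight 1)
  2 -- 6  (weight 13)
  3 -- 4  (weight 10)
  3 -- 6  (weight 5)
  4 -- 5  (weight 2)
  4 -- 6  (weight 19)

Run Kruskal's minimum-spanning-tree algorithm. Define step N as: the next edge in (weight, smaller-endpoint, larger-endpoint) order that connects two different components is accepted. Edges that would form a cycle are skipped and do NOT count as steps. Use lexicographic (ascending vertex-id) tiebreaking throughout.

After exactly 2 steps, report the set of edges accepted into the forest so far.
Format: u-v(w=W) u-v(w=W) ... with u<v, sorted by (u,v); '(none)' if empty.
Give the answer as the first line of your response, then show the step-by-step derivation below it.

0-1(w=2) 2-5(w=1)

step 1: add edge 2-5 (w=1); MST = {2-5(w=1)}
step 2: add edge 0-1 (w=2); MST = {0-1(w=2) 2-5(w=1)}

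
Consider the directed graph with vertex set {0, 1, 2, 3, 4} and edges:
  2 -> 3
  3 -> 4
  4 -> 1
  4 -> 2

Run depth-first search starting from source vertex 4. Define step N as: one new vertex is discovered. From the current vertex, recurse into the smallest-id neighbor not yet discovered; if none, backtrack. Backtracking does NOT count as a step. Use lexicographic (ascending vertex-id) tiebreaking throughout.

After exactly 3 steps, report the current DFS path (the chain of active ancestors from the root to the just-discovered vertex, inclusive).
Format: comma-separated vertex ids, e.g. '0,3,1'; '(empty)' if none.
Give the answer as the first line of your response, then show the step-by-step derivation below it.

4,2

step 1: discover 4; path=4; order=4
step 2: discover 1; path=4>1; order=4,1
step 3: discover 2; path=4>2; order=4,1,2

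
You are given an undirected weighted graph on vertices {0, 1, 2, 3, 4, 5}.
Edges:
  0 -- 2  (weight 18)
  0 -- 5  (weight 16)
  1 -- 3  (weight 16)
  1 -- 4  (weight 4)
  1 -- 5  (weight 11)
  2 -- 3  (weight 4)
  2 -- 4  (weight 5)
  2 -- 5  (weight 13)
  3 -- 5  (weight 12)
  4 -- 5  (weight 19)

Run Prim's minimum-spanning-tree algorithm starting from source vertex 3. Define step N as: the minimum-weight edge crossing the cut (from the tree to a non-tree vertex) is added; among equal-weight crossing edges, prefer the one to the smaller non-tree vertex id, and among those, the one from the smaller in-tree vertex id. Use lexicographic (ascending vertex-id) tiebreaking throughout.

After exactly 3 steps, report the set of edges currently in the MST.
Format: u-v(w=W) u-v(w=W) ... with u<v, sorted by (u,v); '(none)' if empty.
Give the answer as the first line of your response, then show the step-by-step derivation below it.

1-4(w=4) 2-3(w=4) 2-4(w=5)

step 1: add edge 2-3 (w=4); MST = {2-3(w=4)}
step 2: add edge 2-4 (w=5); MST = {2-3(w=4) 2-4(w=5)}
step 3: add edge 1-4 (w=4); MST = {1-4(w=4) 2-3(w=4) 2-4(w=5)}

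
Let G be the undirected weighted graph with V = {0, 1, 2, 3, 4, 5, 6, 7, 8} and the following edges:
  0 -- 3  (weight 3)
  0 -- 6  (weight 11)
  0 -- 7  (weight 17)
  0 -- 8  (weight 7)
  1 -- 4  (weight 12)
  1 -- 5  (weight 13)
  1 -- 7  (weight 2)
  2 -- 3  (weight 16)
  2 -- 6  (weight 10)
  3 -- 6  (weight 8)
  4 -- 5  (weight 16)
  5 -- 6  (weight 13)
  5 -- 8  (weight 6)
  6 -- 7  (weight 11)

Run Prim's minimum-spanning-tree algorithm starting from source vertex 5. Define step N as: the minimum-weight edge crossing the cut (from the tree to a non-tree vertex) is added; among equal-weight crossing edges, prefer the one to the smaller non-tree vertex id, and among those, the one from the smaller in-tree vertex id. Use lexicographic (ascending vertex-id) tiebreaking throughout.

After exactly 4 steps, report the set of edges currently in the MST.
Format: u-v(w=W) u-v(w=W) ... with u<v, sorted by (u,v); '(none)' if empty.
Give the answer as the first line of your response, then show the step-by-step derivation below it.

0-3(w=3) 0-8(w=7) 3-6(w=8) 5-8(w=6)

step 1: add edge 5-8 (w=6); MST = {5-8(w=6)}
step 2: add edge 0-8 (w=7); MST = {0-8(w=7) 5-8(w=6)}
step 3: add edge 0-3 (w=3); MST = {0-3(w=3) 0-8(w=7) 5-8(w=6)}
step 4: add edge 3-6 (w=8); MST = {0-3(w=3) 0-8(w=7) 3-6(w=8) 5-8(w=6)}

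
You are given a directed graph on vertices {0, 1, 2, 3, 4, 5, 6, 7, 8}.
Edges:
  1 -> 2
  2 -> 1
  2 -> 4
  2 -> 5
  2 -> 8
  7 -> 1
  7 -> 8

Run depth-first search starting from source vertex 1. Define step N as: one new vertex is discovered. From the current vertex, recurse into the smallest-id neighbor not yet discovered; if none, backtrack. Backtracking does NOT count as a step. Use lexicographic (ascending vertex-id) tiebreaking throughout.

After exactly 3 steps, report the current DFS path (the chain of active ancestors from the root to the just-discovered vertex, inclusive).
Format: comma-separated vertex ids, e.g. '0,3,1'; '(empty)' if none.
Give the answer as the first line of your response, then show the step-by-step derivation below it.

1,2,4

step 1: discover 1; path=1; order=1
step 2: discover 2; path=1>2; order=1,2
step 3: discover 4; path=1>2>4; order=1,2,4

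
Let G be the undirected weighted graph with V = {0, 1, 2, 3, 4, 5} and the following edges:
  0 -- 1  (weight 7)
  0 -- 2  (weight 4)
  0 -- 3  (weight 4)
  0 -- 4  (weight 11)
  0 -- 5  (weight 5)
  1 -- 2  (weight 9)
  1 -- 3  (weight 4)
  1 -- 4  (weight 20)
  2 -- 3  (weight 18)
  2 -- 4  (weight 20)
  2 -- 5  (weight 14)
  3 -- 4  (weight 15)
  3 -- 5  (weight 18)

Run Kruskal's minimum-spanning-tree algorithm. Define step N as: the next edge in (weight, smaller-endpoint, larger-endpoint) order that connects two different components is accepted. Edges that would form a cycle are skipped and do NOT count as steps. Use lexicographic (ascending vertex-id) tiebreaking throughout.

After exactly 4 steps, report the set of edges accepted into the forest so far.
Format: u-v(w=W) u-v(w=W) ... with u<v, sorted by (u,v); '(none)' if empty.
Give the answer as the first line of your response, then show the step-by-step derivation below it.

0-2(w=4) 0-3(w=4) 0-5(w=5) 1-3(w=4)

step 1: add edge 0-2 (w=4); MST = {0-2(w=4)}
step 2: add edge 0-3 (w=4); MST = {0-2(w=4) 0-3(w=4)}
step 3: add edge 1-3 (w=4); MST = {0-2(w=4) 0-3(w=4) 1-3(w=4)}
step 4: add edge 0-5 (w=5); MST = {0-2(w=4) 0-3(w=4) 0-5(w=5) 1-3(w=4)}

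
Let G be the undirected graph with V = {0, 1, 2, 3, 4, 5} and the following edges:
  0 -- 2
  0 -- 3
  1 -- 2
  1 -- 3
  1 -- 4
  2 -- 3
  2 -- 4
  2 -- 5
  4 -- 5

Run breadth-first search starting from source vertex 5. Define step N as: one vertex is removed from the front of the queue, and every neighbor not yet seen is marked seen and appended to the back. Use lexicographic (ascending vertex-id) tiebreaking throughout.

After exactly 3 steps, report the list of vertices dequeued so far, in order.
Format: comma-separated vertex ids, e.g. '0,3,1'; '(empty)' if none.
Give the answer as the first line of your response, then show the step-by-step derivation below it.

5,2,4

step 1: dequeue 5; queue=[2,4]; order=5
step 2: dequeue 2; queue=[4,0,1,3]; order=5,2
step 3: dequeue 4; queue=[0,1,3]; order=5,2,4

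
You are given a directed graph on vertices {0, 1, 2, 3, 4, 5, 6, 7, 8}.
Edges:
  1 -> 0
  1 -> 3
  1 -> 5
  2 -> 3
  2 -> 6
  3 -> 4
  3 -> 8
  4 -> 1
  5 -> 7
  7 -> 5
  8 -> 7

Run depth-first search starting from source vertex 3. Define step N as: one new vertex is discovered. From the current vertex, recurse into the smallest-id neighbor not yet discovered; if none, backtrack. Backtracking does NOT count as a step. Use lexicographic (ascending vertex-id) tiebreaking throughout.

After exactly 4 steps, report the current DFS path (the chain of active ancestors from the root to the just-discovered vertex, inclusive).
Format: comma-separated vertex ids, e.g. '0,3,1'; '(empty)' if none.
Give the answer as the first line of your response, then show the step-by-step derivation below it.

3,4,1,0

step 1: discover 3; path=3; order=3
step 2: discover 4; path=3>4; order=3,4
step 3: discover 1; path=3>4>1; order=3,4,1
step 4: discover 0; path=3>4>1>0; order=3,4,1,0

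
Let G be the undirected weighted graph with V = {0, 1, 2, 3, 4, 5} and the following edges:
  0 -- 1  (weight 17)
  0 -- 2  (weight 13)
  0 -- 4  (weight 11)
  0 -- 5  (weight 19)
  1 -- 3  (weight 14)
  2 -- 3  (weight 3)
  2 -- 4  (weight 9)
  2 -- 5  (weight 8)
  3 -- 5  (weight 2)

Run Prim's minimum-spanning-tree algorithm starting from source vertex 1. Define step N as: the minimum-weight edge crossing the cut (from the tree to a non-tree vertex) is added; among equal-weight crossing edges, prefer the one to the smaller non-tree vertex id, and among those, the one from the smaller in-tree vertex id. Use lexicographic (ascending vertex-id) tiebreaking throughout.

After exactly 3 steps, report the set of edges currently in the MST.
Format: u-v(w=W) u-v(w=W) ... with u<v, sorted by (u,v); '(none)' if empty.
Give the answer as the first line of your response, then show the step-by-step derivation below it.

1-3(w=14) 2-3(w=3) 3-5(w=2)

step 1: add edge 1-3 (w=14); MST = {1-3(w=14)}
step 2: add edge 3-5 (w=2); MST = {1-3(w=14) 3-5(w=2)}
step 3: add edge 2-3 (w=3); MST = {1-3(w=14) 2-3(w=3) 3-5(w=2)}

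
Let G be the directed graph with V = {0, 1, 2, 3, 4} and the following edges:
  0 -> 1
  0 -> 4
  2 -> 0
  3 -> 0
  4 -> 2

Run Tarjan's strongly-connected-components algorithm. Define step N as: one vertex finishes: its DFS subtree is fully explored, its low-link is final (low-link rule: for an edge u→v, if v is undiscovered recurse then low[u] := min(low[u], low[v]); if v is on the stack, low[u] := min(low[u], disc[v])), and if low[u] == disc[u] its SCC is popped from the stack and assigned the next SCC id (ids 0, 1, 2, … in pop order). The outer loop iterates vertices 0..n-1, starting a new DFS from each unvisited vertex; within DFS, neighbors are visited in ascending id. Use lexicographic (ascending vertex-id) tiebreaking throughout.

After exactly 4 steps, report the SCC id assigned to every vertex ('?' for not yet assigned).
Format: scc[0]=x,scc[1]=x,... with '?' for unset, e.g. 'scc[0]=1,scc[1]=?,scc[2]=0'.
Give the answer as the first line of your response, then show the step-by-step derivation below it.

scc[0]=1,scc[1]=0,scc[2]=1,scc[3]=?,scc[4]=1

step 1: low=(low[0]=0,low[1]=1,low[2]=?,low[3]=?,low[4]=?); scc=(scc[0]=?,scc[1]=0,scc[2]=?,scc[3]=?,scc[4]=?)
step 2: low=(low[0]=0,low[1]=1,low[2]=0,low[3]=?,low[4]=2); scc=(scc[0]=?,scc[1]=0,scc[2]=?,scc[3]=?,scc[4]=?)
step 3: low=(low[0]=0,low[1]=1,low[2]=0,low[3]=?,low[4]=0); scc=(scc[0]=?,scc[1]=0,scc[2]=?,scc[3]=?,scc[4]=?)
step 4: low=(low[0]=0,low[1]=1,low[2]=0,low[3]=?,low[4]=0); scc=(scc[0]=1,scc[1]=0,scc[2]=1,scc[3]=?,scc[4]=1)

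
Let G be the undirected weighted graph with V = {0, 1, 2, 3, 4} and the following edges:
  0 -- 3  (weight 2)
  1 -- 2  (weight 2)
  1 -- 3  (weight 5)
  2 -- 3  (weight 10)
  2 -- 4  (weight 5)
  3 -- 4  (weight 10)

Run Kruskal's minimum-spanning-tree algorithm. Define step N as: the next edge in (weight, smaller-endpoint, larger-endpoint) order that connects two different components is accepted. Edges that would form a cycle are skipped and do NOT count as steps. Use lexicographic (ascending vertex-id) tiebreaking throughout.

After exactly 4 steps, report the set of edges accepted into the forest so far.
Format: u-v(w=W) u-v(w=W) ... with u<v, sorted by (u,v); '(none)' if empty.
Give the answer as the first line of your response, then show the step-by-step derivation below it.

0-3(w=2) 1-2(w=2) 1-3(w=5) 2-4(w=5)

step 1: add edge 0-3 (w=2); MST = {0-3(w=2)}
step 2: add edge 1-2 (w=2); MST = {0-3(w=2) 1-2(w=2)}
step 3: add edge 1-3 (w=5); MST = {0-3(w=2) 1-2(w=2) 1-3(w=5)}
step 4: add edge 2-4 (w=5); MST = {0-3(w=2) 1-2(w=2) 1-3(w=5) 2-4(w=5)}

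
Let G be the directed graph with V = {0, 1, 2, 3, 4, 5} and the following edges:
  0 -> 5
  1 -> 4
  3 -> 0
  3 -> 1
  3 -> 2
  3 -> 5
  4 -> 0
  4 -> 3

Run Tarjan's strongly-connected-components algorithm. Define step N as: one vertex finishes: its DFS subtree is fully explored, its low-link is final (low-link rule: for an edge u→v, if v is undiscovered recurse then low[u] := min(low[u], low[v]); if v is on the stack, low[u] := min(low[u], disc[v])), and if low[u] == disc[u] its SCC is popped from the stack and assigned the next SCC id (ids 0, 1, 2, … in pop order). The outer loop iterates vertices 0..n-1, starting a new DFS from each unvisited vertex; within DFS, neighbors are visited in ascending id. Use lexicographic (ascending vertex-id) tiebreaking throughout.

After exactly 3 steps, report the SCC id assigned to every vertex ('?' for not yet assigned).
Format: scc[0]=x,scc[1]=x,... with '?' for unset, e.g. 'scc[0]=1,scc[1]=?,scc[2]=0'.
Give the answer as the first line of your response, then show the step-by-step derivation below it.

scc[0]=1,scc[1]=?,scc[2]=2,scc[3]=?,scc[4]=?,scc[5]=0

step 1: low=(low[0]=0,low[1]=?,low[2]=?,low[3]=?,low[4]=?,low[5]=1); scc=(scc[0]=?,scc[1]=?,scc[2]=?,scc[3]=?,scc[4]=?,scc[5]=0)
step 2: low=(low[0]=0,low[1]=?,low[2]=?,low[3]=?,low[4]=?,low[5]=1); scc=(scc[0]=1,scc[1]=?,scc[2]=?,scc[3]=?,scc[4]=?,scc[5]=0)
step 3: low=(low[0]=0,low[1]=2,low[2]=5,low[3]=2,low[4]=3,low[5]=1); scc=(scc[0]=1,scc[1]=?,scc[2]=2,scc[3]=?,scc[4]=?,scc[5]=0)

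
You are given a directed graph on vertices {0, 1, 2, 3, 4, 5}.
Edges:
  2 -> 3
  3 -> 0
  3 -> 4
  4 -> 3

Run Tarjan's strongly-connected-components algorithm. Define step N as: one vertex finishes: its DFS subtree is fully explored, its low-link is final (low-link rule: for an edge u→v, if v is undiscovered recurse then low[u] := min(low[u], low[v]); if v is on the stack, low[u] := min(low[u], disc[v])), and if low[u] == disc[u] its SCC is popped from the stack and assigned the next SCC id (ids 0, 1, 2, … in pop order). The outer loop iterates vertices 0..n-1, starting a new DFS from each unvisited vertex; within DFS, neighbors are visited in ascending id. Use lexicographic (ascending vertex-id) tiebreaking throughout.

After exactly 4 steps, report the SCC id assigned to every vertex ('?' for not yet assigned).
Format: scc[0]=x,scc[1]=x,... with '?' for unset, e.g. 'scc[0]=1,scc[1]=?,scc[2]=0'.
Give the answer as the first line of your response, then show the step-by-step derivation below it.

scc[0]=0,scc[1]=1,scc[2]=?,scc[3]=2,scc[4]=2,scc[5]=?

step 1: low=(low[0]=0,low[1]=?,low[2]=?,low[3]=?,low[4]=?,low[5]=?); scc=(scc[0]=0,scc[1]=?,scc[2]=?,scc[3]=?,scc[4]=?,scc[5]=?)
step 2: low=(low[0]=0,low[1]=1,low[2]=?,low[3]=?,low[4]=?,low[5]=?); scc=(scc[0]=0,scc[1]=1,scc[2]=?,scc[3]=?,scc[4]=?,scc[5]=?)
step 3: low=(low[0]=0,low[1]=1,low[2]=2,low[3]=3,low[4]=3,low[5]=?); scc=(scc[0]=0,scc[1]=1,scc[2]=?,scc[3]=?,scc[4]=?,scc[5]=?)
step 4: low=(low[0]=0,low[1]=1,low[2]=2,low[3]=3,low[4]=3,low[5]=?); scc=(scc[0]=0,scc[1]=1,scc[2]=?,scc[3]=2,scc[4]=2,scc[5]=?)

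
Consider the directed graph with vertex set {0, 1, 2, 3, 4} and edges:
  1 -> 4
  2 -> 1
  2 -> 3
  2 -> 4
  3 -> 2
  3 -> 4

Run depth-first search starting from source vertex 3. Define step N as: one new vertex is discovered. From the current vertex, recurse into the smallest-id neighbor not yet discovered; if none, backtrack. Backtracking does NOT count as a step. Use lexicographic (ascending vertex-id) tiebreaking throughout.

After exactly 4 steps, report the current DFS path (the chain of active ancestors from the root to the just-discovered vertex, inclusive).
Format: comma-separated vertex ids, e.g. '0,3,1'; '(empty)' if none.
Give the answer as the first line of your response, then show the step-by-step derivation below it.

3,2,1,4

step 1: discover 3; path=3; order=3
step 2: discover 2; path=3>2; order=3,2
step 3: discover 1; path=3>2>1; order=3,2,1
step 4: discover 4; path=3>2>1>4; order=3,2,1,4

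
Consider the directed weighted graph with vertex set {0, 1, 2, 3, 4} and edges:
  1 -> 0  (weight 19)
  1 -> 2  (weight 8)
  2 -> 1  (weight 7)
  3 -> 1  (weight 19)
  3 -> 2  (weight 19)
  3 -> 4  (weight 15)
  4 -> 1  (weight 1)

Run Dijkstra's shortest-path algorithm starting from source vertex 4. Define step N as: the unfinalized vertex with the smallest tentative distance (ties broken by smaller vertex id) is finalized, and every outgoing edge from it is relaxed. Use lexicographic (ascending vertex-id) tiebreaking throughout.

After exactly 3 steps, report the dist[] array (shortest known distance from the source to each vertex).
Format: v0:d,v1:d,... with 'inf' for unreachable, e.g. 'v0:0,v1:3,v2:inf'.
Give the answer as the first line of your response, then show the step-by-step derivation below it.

v0:20,v1:1,v2:9,v3:inf,v4:0

step 1: dist = v0:inf,v1:1,v2:inf,v3:inf,v4:0
step 2: dist = v0:20,v1:1,v2:9,v3:inf,v4:0
step 3: dist = v0:20,v1:1,v2:9,v3:inf,v4:0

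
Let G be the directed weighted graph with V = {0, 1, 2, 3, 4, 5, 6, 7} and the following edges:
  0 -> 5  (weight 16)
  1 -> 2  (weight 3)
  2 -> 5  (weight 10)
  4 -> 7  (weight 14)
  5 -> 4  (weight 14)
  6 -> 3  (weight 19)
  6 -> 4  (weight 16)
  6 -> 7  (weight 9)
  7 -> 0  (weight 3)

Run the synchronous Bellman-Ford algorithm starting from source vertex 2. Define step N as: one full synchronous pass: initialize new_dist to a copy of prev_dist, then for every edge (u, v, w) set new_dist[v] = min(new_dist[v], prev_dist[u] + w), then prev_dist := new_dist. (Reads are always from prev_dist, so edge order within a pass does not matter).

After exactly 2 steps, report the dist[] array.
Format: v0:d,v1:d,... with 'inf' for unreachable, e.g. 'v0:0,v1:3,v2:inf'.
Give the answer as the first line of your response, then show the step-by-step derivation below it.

v0:inf,v1:inf,v2:0,v3:inf,v4:24,v5:10,v6:inf,v7:inf

step 1: dist = v0:inf,v1:inf,v2:0,v3:inf,v4:inf,v5:10,v6:inf,v7:inf
step 2: dist = v0:inf,v1:inf,v2:0,v3:inf,v4:24,v5:10,v6:inf,v7:inf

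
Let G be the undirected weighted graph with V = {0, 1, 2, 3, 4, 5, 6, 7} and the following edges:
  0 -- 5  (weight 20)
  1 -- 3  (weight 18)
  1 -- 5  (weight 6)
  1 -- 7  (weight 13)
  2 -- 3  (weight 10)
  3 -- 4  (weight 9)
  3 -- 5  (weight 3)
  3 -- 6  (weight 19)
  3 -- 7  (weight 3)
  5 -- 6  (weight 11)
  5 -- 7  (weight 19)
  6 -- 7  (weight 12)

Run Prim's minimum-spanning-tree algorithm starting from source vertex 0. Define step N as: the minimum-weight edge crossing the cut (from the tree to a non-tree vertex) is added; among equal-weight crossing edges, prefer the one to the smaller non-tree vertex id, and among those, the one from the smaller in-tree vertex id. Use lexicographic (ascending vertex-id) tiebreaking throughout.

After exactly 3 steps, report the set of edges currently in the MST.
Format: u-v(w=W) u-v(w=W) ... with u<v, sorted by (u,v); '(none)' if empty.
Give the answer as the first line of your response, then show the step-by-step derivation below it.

0-5(w=20) 3-5(w=3) 3-7(w=3)

step 1: add edge 0-5 (w=20); MST = {0-5(w=20)}
step 2: add edge 3-5 (w=3); MST = {0-5(w=20) 3-5(w=3)}
step 3: add edge 3-7 (w=3); MST = {0-5(w=20) 3-5(w=3) 3-7(w=3)}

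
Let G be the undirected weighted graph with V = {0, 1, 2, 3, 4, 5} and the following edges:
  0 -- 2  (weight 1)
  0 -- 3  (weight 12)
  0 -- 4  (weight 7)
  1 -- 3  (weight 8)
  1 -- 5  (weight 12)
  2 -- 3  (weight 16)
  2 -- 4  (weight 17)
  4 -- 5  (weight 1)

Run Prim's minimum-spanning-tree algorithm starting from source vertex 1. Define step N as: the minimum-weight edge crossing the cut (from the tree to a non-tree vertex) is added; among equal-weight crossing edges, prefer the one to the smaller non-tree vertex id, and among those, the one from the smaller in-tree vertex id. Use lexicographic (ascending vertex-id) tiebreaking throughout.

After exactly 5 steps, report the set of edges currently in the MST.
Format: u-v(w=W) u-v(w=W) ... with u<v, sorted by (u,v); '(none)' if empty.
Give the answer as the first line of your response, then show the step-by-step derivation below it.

0-2(w=1) 0-3(w=12) 0-4(w=7) 1-3(w=8) 4-5(w=1)

step 1: add edge 1-3 (w=8); MST = {1-3(w=8)}
step 2: add edge 0-3 (w=12); MST = {0-3(w=12) 1-3(w=8)}
step 3: add edge 0-2 (w=1); MST = {0-2(w=1) 0-3(w=12) 1-3(w=8)}
step 4: add edge 0-4 (w=7); MST = {0-2(w=1) 0-3(w=12) 0-4(w=7) 1-3(w=8)}
step 5: add edge 4-5 (w=1); MST = {0-2(w=1) 0-3(w=12) 0-4(w=7) 1-3(w=8) 4-5(w=1)}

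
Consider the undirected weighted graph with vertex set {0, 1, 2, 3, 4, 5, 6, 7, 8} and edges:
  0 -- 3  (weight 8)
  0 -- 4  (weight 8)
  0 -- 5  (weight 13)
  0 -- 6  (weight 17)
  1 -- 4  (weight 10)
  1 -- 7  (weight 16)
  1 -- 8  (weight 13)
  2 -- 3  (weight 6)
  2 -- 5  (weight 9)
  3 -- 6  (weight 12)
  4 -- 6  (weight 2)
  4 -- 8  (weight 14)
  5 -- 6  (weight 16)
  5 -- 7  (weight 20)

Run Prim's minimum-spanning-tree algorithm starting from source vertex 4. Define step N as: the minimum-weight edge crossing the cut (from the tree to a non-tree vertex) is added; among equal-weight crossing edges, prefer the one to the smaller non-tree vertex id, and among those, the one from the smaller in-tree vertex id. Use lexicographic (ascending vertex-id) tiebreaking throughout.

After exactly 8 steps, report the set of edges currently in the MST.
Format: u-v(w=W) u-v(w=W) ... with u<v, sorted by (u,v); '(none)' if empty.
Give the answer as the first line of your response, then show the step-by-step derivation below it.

0-3(w=8) 0-4(w=8) 1-4(w=10) 1-7(w=16) 1-8(w=13) 2-3(w=6) 2-5(w=9) 4-6(w=2)

step 1: add edge 4-6 (w=2); MST = {4-6(w=2)}
step 2: add edge 0-4 (w=8); MST = {0-4(w=8) 4-6(w=2)}
step 3: add edge 0-3 (w=8); MST = {0-3(w=8) 0-4(w=8) 4-6(w=2)}
step 4: add edge 2-3 (w=6); MST = {0-3(w=8) 0-4(w=8) 2-3(w=6) 4-6(w=2)}
step 5: add edge 2-5 (w=9); MST = {0-3(w=8) 0-4(w=8) 2-3(w=6) 2-5(w=9) 4-6(w=2)}
step 6: add edge 1-4 (w=10); MST = {0-3(w=8) 0-4(w=8) 1-4(w=10) 2-3(w=6) 2-5(w=9) 4-6(w=2)}
step 7: add edge 1-8 (w=13); MST = {0-3(w=8) 0-4(w=8) 1-4(w=10) 1-8(w=13) 2-3(w=6) 2-5(w=9) 4-6(w=2)}
step 8: add edge 1-7 (w=16); MST = {0-3(w=8) 0-4(w=8) 1-4(w=10) 1-7(w=16) 1-8(w=13) 2-3(w=6) 2-5(w=9) 4-6(w=2)}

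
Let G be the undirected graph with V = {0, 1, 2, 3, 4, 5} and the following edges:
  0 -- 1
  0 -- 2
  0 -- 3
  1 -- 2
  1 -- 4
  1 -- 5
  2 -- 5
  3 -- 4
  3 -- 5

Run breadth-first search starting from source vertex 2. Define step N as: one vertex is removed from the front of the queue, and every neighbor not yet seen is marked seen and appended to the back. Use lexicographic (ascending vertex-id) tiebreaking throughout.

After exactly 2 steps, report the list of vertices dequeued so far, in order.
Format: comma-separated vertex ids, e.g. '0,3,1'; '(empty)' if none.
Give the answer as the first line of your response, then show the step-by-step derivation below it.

2,0

step 1: dequeue 2; queue=[0,1,5]; order=2
step 2: dequeue 0; queue=[1,5,3]; order=2,0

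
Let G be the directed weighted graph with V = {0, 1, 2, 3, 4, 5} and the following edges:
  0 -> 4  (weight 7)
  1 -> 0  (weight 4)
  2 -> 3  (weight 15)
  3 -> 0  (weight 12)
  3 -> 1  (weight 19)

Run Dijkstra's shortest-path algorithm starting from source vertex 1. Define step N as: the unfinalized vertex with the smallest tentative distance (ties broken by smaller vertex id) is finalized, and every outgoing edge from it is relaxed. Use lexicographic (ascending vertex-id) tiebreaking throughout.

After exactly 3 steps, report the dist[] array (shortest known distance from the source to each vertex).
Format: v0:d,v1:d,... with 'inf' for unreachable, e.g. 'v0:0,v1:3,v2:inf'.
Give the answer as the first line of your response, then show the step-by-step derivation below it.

v0:4,v1:0,v2:inf,v3:inf,v4:11,v5:inf

step 1: dist = v0:4,v1:0,v2:inf,v3:inf,v4:inf,v5:inf
step 2: dist = v0:4,v1:0,v2:inf,v3:inf,v4:11,v5:inf
step 3: dist = v0:4,v1:0,v2:inf,v3:inf,v4:11,v5:inf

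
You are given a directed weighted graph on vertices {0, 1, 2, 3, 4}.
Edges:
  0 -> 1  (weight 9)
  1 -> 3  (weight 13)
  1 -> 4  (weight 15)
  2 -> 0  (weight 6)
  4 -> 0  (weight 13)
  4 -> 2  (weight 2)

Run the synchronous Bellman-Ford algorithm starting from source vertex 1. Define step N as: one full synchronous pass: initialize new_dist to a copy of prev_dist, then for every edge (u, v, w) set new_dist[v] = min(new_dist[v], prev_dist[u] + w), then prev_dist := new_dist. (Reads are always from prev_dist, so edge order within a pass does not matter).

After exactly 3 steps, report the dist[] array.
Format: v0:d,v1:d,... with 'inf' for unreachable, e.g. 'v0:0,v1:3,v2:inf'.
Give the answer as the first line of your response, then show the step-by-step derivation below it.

v0:23,v1:0,v2:17,v3:13,v4:15

step 1: dist = v0:inf,v1:0,v2:inf,v3:13,v4:15
step 2: dist = v0:28,v1:0,v2:17,v3:13,v4:15
step 3: dist = v0:23,v1:0,v2:17,v3:13,v4:15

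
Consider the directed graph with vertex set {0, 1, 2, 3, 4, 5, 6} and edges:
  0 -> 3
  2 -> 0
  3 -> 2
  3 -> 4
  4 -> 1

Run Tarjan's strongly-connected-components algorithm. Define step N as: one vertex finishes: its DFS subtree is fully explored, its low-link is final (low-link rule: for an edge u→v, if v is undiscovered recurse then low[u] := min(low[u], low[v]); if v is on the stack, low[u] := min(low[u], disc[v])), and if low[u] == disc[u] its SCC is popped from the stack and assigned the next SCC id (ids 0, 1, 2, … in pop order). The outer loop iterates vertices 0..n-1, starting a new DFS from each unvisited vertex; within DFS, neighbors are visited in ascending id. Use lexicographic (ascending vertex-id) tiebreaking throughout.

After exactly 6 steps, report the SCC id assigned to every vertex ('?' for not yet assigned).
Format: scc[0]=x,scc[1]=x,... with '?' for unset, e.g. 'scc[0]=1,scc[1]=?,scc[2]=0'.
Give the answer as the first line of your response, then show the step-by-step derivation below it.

scc[0]=2,scc[1]=0,scc[2]=2,scc[3]=2,scc[4]=1,scc[5]=3,scc[6]=?

step 1: low=(low[0]=0,low[1]=?,low[2]=0,low[3]=1,low[4]=?,low[5]=?,low[6]=?); scc=(scc[0]=?,scc[1]=?,scc[2]=?,scc[3]=?,scc[4]=?,scc[5]=?,scc[6]=?)
step 2: low=(low[0]=0,low[1]=4,low[2]=0,low[3]=0,low[4]=3,low[5]=?,low[6]=?); scc=(scc[0]=?,scc[1]=0,scc[2]=?,scc[3]=?,scc[4]=?,scc[5]=?,scc[6]=?)
step 3: low=(low[0]=0,low[1]=4,low[2]=0,low[3]=0,low[4]=3,low[5]=?,low[6]=?); scc=(scc[0]=?,scc[1]=0,scc[2]=?,scc[3]=?,scc[4]=1,scc[5]=?,scc[6]=?)
step 4: low=(low[0]=0,low[1]=4,low[2]=0,low[3]=0,low[4]=3,low[5]=?,low[6]=?); scc=(scc[0]=?,scc[1]=0,scc[2]=?,scc[3]=?,scc[4]=1,scc[5]=?,scc[6]=?)
step 5: low=(low[0]=0,low[1]=4,low[2]=0,low[3]=0,low[4]=3,low[5]=?,low[6]=?); scc=(scc[0]=2,scc[1]=0,scc[2]=2,scc[3]=2,scc[4]=1,scc[5]=?,scc[6]=?)
step 6: low=(low[0]=0,low[1]=4,low[2]=0,low[3]=0,low[4]=3,low[5]=5,low[6]=?); scc=(scc[0]=2,scc[1]=0,scc[2]=2,scc[3]=2,scc[4]=1,scc[5]=3,scc[6]=?)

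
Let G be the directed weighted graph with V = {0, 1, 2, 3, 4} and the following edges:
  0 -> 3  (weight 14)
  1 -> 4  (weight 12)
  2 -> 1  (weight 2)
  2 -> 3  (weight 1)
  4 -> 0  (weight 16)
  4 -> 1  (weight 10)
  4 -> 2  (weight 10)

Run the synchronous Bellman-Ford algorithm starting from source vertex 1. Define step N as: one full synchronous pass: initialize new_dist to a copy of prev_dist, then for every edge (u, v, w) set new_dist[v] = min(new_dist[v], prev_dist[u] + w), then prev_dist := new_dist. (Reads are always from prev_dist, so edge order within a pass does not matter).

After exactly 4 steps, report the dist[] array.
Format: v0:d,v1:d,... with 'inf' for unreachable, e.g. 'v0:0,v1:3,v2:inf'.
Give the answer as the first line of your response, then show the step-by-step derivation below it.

v0:28,v1:0,v2:22,v3:23,v4:12

step 1: dist = v0:inf,v1:0,v2:inf,v3:inf,v4:12
step 2: dist = v0:28,v1:0,v2:22,v3:inf,v4:12
step 3: dist = v0:28,v1:0,v2:22,v3:23,v4:12
step 4: dist = v0:28,v1:0,v2:22,v3:23,v4:12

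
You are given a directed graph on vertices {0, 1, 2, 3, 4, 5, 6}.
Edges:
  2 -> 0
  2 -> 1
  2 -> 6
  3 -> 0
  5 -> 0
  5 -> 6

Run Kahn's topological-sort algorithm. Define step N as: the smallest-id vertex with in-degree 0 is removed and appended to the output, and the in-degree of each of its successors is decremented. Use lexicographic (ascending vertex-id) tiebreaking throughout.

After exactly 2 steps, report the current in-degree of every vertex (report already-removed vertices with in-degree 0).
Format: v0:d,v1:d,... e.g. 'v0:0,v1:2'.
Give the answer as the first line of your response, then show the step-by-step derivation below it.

v0:2,v1:0,v2:0,v3:0,v4:0,v5:0,v6:1

step 1: output 2; order=[2]; indeg=(2,0,0,0,0,0,1)
step 2: output 1; order=[2,1]; indeg=(2,0,0,0,0,0,1)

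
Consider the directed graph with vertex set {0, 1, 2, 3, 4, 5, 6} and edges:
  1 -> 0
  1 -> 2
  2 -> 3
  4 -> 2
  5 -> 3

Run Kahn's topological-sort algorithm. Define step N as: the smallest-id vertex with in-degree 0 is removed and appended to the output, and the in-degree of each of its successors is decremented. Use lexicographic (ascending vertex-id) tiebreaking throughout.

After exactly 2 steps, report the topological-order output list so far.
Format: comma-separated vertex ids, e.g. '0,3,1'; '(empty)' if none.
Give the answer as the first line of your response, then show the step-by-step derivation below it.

1,0

step 1: output 1; order=[1]; indeg=(0,0,1,2,0,0,0)
step 2: output 0; order=[1,0]; indeg=(0,0,1,2,0,0,0)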